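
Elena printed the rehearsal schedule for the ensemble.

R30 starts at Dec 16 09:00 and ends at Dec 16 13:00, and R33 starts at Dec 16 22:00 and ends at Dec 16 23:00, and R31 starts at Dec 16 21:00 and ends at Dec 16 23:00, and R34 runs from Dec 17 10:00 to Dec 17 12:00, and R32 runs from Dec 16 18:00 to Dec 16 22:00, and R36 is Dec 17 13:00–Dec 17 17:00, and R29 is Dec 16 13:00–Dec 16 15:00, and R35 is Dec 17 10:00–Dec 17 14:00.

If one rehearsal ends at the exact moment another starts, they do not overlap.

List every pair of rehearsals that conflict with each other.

Sorted by start: R30, R29, R32, R31, R33, R34, R35, R36.
R29 starts exactly when R30 ends (back-to-back, no overlap), so nothing later overlaps R30 either.
R32 starts after R29 ends, so nothing later overlaps R29 either.
R31 starts before R32 ends → R32 and R31 overlap.
R33 starts exactly when R32 ends (back-to-back, no overlap), so nothing later overlaps R32 either.
R33 starts before R31 ends → R31 and R33 overlap.
R34 starts after R31 ends, so nothing later overlaps R31 either.
R34 starts after R33 ends, so nothing later overlaps R33 either.
R35 starts before R34 ends → R34 and R35 overlap.
R36 starts after R34 ends.
R36 starts before R35 ends → R35 and R36 overlap.

R31 & R32, R31 & R33, R34 & R35, R35 & R36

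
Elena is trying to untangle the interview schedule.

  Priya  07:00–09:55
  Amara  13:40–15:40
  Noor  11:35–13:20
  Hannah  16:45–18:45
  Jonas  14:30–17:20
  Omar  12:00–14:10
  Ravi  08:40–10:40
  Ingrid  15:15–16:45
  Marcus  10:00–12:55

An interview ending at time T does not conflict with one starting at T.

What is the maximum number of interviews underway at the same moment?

Sort all start/end points and keep a running count:
07:00 start Priya → 1
08:40 start Ravi → 2
09:55 end Priya → 1
10:00 start Marcus → 2
10:40 end Ravi → 1
11:35 start Noor → 2
12:00 start Omar → 3
12:55 end Marcus → 2
13:20 end Noor → 1
13:40 start Amara → 2
14:10 end Omar → 1
14:30 start Jonas → 2
15:15 start Ingrid → 3
15:40 end Amara → 2
16:45 end Ingrid → 1
16:45 start Hannah → 2
17:20 end Jonas → 1
18:45 end Hannah → 0
Peak is 3, at 12:00 (Marcus, Noor, Omar).

3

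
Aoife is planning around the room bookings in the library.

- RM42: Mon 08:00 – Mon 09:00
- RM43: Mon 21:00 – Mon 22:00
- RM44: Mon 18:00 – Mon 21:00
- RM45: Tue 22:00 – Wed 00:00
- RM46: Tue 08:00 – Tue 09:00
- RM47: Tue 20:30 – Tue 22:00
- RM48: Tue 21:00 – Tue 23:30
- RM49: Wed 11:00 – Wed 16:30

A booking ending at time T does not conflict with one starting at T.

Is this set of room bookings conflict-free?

Sorted by start: RM42, RM44, RM43, RM46, RM47, RM48, RM45, RM49.
RM44 starts after RM42 ends, so nothing later overlaps RM42 either.
RM43 starts exactly when RM44 ends (back-to-back, no overlap), so nothing later overlaps RM44 either.
RM46 starts after RM43 ends, so nothing later overlaps RM43 either.
RM47 starts after RM46 ends, so nothing later overlaps RM46 either.
RM48 starts before RM47 ends → RM47 and RM48 overlap.
That's a conflict, so the schedule is not conflict-free.

No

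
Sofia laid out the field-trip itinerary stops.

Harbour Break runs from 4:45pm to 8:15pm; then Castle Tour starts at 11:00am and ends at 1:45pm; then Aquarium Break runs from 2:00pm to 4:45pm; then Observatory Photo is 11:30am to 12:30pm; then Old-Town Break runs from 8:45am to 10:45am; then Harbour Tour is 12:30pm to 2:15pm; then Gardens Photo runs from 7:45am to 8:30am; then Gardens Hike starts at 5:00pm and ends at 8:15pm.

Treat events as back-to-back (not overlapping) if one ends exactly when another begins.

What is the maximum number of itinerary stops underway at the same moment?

Walk through starts and ends in time order (an end at T is processed before a start at T):
7:45am start Gardens Photo → 1
8:30am end Gardens Photo → 0
8:45am start Old-Town Break → 1
10:45am end Old-Town Break → 0
11:00am start Castle Tour → 1
11:30am start Observatory Photo → 2
12:30pm end Observatory Photo → 1
12:30pm start Harbour Tour → 2
1:45pm end Castle Tour → 1
2:00pm start Aquarium Break → 2
2:15pm end Harbour Tour → 1
4:45pm end Aquarium Break → 0
4:45pm start Harbour Break → 1
5:00pm start Gardens Hike → 2
8:15pm end Gardens Hike → 1
8:15pm end Harbour Break → 0
Peak is 2, at 11:30am (Castle Tour, Observatory Photo).

2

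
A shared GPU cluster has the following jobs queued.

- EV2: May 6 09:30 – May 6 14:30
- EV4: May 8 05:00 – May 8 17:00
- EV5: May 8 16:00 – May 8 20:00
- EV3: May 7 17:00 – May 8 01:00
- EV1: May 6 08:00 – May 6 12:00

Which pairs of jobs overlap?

EV1 & EV2, EV4 & EV5

Sorted by start: EV1, EV2, EV3, EV4, EV5.
EV2 starts before EV1 ends → EV1 and EV2 overlap.
EV3 starts after EV1 ends; EV1 is clear from here.
EV3 starts after EV2 ends; EV2 is clear from here.
EV4 starts after EV3 ends; EV3 is clear from here.
EV5 starts before EV4 ends → EV4 and EV5 overlap.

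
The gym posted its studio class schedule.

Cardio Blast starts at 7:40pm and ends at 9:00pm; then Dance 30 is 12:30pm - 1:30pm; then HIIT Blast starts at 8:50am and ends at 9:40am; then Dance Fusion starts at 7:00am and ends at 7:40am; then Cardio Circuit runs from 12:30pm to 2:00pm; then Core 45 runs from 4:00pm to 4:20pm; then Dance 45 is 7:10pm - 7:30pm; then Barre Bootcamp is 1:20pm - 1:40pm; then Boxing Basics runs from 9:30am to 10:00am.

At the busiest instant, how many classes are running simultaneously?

3

Sort all start/end points and keep a running count:
7:00am start Dance Fusion → 1
7:40am end Dance Fusion → 0
8:50am start HIIT Blast → 1
9:30am start Boxing Basics → 2
9:40am end HIIT Blast → 1
10:00am end Boxing Basics → 0
12:30pm start Cardio Circuit → 1
12:30pm start Dance 30 → 2
1:20pm start Barre Bootcamp → 3
1:30pm end Dance 30 → 2
1:40pm end Barre Bootcamp → 1
2:00pm end Cardio Circuit → 0
4:00pm start Core 45 → 1
4:20pm end Core 45 → 0
7:10pm start Dance 45 → 1
7:30pm end Dance 45 → 0
7:40pm start Cardio Blast → 1
9:00pm end Cardio Blast → 0
Peak is 3, at 1:20pm (Barre Bootcamp, Cardio Circuit, Dance 30).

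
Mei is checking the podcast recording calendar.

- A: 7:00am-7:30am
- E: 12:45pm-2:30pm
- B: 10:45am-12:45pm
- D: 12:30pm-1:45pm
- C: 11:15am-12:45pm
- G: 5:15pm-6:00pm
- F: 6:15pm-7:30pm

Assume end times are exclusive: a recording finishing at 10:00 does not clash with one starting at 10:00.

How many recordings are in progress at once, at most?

3

Sort all start/end points and keep a running count:
7:00am start A → 1
7:30am end A → 0
10:45am start B → 1
11:15am start C → 2
12:30pm start D → 3
12:45pm end B → 2
12:45pm end C → 1
12:45pm start E → 2
1:45pm end D → 1
2:30pm end E → 0
5:15pm start G → 1
6:00pm end G → 0
6:15pm start F → 1
7:30pm end F → 0
Peak is 3, at 12:30pm (B, C, D).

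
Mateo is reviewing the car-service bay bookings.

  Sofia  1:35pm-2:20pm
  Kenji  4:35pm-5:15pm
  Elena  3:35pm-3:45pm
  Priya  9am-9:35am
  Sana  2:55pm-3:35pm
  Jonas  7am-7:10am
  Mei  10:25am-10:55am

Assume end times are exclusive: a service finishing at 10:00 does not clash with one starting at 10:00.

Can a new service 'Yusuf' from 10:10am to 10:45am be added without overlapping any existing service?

No — it overlaps Mei

Jonas: ends 7:10am at or before Yusuf starts 10:10am → clear.
Priya: ends 9:35am at or before Yusuf starts 10:10am → clear.
Mei: starts 10:25am before Yusuf ends 10:45am, and ends 10:55am after Yusuf starts 10:10am → overlap.
Sofia: starts 1:35pm at or after Yusuf ends 10:45am → clear.
Sana: starts 2:55pm at or after Yusuf ends 10:45am → clear.
Elena: starts 3:35pm at or after Yusuf ends 10:45am → clear.
Kenji: starts 4:35pm at or after Yusuf ends 10:45am → clear.
Yusuf overlaps Mei.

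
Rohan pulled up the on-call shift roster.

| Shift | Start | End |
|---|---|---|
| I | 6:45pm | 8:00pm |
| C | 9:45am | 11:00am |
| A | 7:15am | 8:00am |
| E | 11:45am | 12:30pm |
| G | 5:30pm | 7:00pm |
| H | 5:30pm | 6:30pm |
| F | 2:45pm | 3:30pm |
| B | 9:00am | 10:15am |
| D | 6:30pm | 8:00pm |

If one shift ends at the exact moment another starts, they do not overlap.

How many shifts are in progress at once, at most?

3

Sweep the timeline, counting +1 at each start and −1 at each end (ends before starts at a tie):
7:15am start A → 1
8:00am end A → 0
9:00am start B → 1
9:45am start C → 2
10:15am end B → 1
11:00am end C → 0
11:45am start E → 1
12:30pm end E → 0
2:45pm start F → 1
3:30pm end F → 0
5:30pm start G → 1
5:30pm start H → 2
6:30pm end H → 1
6:30pm start D → 2
6:45pm start I → 3
7:00pm end G → 2
8:00pm end D → 1
8:00pm end I → 0
Peak is 3, at 6:45pm (D, G, I).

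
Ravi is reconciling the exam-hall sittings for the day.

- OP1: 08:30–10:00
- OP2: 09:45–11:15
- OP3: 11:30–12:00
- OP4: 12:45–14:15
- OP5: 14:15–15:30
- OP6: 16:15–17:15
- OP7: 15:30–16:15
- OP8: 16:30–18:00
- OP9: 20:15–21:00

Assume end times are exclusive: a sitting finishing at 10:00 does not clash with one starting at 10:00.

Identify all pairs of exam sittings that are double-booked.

Sorted by start: OP1, OP2, OP3, OP4, OP5, OP7, OP6, OP8, OP9.
OP2 starts before OP1 ends → OP1 and OP2 overlap.
OP3 starts after OP1 ends; OP1 is clear from here.
OP3 starts after OP2 ends; OP2 is clear from here.
OP4 starts after OP3 ends; OP3 is clear from here.
OP5 starts exactly when OP4 ends (back-to-back, no overlap); OP4 is clear from here.
OP7 starts exactly when OP5 ends (back-to-back, no overlap); OP5 is clear from here.
OP6 starts exactly when OP7 ends (back-to-back, no overlap); OP7 is clear from here.
OP8 starts before OP6 ends → OP6 and OP8 overlap.
OP9 starts after OP6 ends.
OP9 starts after OP8 ends.

OP1 & OP2, OP6 & OP8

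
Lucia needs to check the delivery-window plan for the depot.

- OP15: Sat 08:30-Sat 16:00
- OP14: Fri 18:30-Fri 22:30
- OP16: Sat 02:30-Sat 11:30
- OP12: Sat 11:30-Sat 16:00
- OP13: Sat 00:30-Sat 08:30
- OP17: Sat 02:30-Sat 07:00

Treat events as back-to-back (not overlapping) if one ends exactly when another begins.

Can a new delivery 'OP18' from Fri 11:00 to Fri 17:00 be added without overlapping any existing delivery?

OP14: starts Fri 18:30 at or after OP18 ends Fri 17:00 → clear.
OP13: starts Sat 00:30 at or after OP18 ends Fri 17:00 → clear.
OP16: starts Sat 02:30 at or after OP18 ends Fri 17:00 → clear.
OP17: starts Sat 02:30 at or after OP18 ends Fri 17:00 → clear.
OP15: starts Sat 08:30 at or after OP18 ends Fri 17:00 → clear.
OP12: starts Sat 11:30 at or after OP18 ends Fri 17:00 → clear.

Yes — the slot is free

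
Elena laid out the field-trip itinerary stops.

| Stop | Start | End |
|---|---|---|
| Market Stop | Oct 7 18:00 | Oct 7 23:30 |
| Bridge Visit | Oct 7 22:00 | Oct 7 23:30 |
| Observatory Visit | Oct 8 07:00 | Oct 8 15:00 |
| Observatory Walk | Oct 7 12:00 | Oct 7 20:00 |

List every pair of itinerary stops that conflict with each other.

Sorted by start: Observatory Walk, Market Stop, Bridge Visit, Observatory Visit.
Market Stop starts before Observatory Walk ends → Observatory Walk and Market Stop overlap.
Bridge Visit starts after Observatory Walk ends; Observatory Walk is clear from here.
Bridge Visit starts before Market Stop ends → Market Stop and Bridge Visit overlap.
Observatory Visit starts after Market Stop ends.
Observatory Visit starts after Bridge Visit ends.

Bridge Visit & Market Stop, Market Stop & Observatory Walk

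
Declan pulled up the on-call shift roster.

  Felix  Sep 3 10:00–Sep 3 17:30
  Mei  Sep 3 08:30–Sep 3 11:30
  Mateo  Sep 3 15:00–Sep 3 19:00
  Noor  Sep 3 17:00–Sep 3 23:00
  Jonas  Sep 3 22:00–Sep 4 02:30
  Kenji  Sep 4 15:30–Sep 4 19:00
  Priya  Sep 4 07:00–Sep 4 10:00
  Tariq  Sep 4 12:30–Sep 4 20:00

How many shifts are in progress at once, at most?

3

Walk through starts and ends in time order (an end at T is processed before a start at T):
Sep 3 08:30 start Mei → 1
Sep 3 10:00 start Felix → 2
Sep 3 11:30 end Mei → 1
Sep 3 15:00 start Mateo → 2
Sep 3 17:00 start Noor → 3
Sep 3 17:30 end Felix → 2
Sep 3 19:00 end Mateo → 1
Sep 3 22:00 start Jonas → 2
Sep 3 23:00 end Noor → 1
Sep 4 02:30 end Jonas → 0
Sep 4 07:00 start Priya → 1
Sep 4 10:00 end Priya → 0
Sep 4 12:30 start Tariq → 1
Sep 4 15:30 start Kenji → 2
Sep 4 19:00 end Kenji → 1
Sep 4 20:00 end Tariq → 0
Peak is 3, at Sep 3 17:00 (Felix, Mateo, Noor).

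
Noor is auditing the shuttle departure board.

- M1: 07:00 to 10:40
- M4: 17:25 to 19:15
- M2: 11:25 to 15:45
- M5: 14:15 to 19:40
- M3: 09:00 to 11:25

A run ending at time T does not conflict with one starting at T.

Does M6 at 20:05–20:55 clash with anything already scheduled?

M1: ends 10:40 at or before M6 starts 20:05 → clear.
M3: ends 11:25 at or before M6 starts 20:05 → clear.
M2: ends 15:45 at or before M6 starts 20:05 → clear.
M5: ends 19:40 at or before M6 starts 20:05 → clear.
M4: ends 19:15 at or before M6 starts 20:05 → clear.

No — it doesn't clash with anything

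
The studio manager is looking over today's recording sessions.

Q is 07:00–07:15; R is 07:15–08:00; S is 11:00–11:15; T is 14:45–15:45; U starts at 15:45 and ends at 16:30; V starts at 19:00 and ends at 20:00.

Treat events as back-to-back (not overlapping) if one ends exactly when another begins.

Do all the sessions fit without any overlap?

Yes

Sorted by start: Q, R, S, T, U, V.
R starts exactly when Q ends (back-to-back, no overlap) — done with Q.
S starts after R ends — done with R.
T starts after S ends — done with S.
U starts exactly when T ends (back-to-back, no overlap) — done with T.
V starts after U ends.
Every pair is clear; the schedule has no overlaps.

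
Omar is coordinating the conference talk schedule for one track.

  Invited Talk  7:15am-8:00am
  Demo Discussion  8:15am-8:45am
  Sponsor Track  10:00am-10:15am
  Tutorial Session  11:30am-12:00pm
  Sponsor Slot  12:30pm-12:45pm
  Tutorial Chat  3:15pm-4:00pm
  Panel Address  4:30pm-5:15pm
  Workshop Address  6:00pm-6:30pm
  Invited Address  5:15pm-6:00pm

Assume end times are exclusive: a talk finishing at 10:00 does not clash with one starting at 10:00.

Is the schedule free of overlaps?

Sorted by start: Invited Talk, Demo Discussion, Sponsor Track, Tutorial Session, Sponsor Slot, Tutorial Chat, Panel Address, Invited Address, Workshop Address.
Demo Discussion starts after Invited Talk ends; Invited Talk is clear from here.
Sponsor Track starts after Demo Discussion ends; Demo Discussion is clear from here.
Tutorial Session starts after Sponsor Track ends; Sponsor Track is clear from here.
Sponsor Slot starts after Tutorial Session ends; Tutorial Session is clear from here.
Tutorial Chat starts after Sponsor Slot ends; Sponsor Slot is clear from here.
Panel Address starts after Tutorial Chat ends; Tutorial Chat is clear from here.
Invited Address starts exactly when Panel Address ends (back-to-back, no overlap); Panel Address is clear from here.
Workshop Address starts exactly when Invited Address ends (back-to-back, no overlap).
Every pair is clear; the schedule has no overlaps.

Yes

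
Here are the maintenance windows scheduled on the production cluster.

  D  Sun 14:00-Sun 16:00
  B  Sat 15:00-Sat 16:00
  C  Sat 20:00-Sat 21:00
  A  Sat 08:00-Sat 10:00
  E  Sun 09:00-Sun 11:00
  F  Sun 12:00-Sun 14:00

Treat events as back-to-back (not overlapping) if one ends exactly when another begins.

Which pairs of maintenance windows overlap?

no overlapping pairs

Sorted by start: A, B, C, E, F, D.
B starts after A ends; A is clear from here.
C starts after B ends; B is clear from here.
E starts after C ends; C is clear from here.
F starts after E ends; E is clear from here.
D starts exactly when F ends (back-to-back, no overlap).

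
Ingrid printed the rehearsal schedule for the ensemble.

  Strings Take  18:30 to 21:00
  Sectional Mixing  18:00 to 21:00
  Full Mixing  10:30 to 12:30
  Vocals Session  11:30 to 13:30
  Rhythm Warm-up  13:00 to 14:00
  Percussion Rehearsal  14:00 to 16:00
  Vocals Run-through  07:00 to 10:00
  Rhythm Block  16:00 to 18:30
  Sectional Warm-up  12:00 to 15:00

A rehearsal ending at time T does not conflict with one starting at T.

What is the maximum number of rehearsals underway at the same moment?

Walk through starts and ends in time order (an end at T is processed before a start at T):
07:00 start Vocals Run-through → 1
10:00 end Vocals Run-through → 0
10:30 start Full Mixing → 1
11:30 start Vocals Session → 2
12:00 start Sectional Warm-up → 3
12:30 end Full Mixing → 2
13:00 start Rhythm Warm-up → 3
13:30 end Vocals Session → 2
14:00 end Rhythm Warm-up → 1
14:00 start Percussion Rehearsal → 2
15:00 end Sectional Warm-up → 1
16:00 end Percussion Rehearsal → 0
16:00 start Rhythm Block → 1
18:00 start Sectional Mixing → 2
18:30 end Rhythm Block → 1
18:30 start Strings Take → 2
21:00 end Sectional Mixing → 1
21:00 end Strings Take → 0
Peak is 3, at 12:00 (Full Mixing, Sectional Warm-up, Vocals Session).

3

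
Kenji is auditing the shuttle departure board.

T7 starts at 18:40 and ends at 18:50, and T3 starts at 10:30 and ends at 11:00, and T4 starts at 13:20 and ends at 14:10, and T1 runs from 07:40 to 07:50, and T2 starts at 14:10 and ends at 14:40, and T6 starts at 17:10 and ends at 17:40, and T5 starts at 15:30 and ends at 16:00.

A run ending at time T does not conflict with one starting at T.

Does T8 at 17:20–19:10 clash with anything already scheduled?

T1: ends 07:50 at or before T8 starts 17:20 → clear.
T3: ends 11:00 at or before T8 starts 17:20 → clear.
T4: ends 14:10 at or before T8 starts 17:20 → clear.
T2: ends 14:40 at or before T8 starts 17:20 → clear.
T5: ends 16:00 at or before T8 starts 17:20 → clear.
T6: starts 17:10 before T8 ends 19:10, and ends 17:40 after T8 starts 17:20 → overlap.
T7: starts 18:40 before T8 ends 19:10, and ends 18:50 after T8 starts 17:20 → overlap.
T8 overlaps T6, T7.

Yes — it overlaps T6, T7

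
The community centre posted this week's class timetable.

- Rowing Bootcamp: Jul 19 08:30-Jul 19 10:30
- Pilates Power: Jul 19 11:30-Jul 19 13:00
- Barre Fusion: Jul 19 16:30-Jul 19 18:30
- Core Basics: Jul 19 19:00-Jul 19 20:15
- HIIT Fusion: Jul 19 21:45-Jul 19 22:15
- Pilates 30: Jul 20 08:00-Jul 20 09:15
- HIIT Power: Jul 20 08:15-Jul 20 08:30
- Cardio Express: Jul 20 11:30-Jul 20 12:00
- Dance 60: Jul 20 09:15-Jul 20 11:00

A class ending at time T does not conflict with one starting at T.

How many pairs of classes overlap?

Sorted by start: Rowing Bootcamp, Pilates Power, Barre Fusion, Core Basics, HIIT Fusion, Pilates 30, HIIT Power, Dance 60, Cardio Express.
Pilates Power starts after Rowing Bootcamp ends; Rowing Bootcamp is clear from here.
Barre Fusion starts after Pilates Power ends; Pilates Power is clear from here.
Core Basics starts after Barre Fusion ends; Barre Fusion is clear from here.
HIIT Fusion starts after Core Basics ends; Core Basics is clear from here.
Pilates 30 starts after HIIT Fusion ends; HIIT Fusion is clear from here.
HIIT Power starts before Pilates 30 ends → Pilates 30 and HIIT Power overlap.
Dance 60 starts exactly when Pilates 30 ends (back-to-back, no overlap); Pilates 30 is clear from here.
Dance 60 starts after HIIT Power ends; HIIT Power is clear from here.
Cardio Express starts after Dance 60 ends.
Overlapping pairs: HIIT Power & Pilates 30 — 1 in total.

1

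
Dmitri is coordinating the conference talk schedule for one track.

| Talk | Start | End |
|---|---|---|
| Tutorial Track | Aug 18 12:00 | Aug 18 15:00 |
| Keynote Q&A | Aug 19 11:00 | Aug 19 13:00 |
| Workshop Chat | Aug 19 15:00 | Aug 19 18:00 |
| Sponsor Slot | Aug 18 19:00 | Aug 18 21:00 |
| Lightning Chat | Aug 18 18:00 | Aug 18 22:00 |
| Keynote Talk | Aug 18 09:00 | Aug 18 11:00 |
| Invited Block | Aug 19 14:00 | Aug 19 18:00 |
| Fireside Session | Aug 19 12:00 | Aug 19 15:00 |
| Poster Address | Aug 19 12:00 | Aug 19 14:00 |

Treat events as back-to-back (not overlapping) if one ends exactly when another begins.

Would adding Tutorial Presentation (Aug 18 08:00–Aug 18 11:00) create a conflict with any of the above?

Yes — it overlaps Keynote Talk

Keynote Talk: starts Aug 18 09:00 before Tutorial Presentation ends Aug 18 11:00, and ends Aug 18 11:00 after Tutorial Presentation starts Aug 18 08:00 → overlap.
Tutorial Track: starts Aug 18 12:00 at or after Tutorial Presentation ends Aug 18 11:00 → clear.
Lightning Chat: starts Aug 18 18:00 at or after Tutorial Presentation ends Aug 18 11:00 → clear.
Sponsor Slot: starts Aug 18 19:00 at or after Tutorial Presentation ends Aug 18 11:00 → clear.
Keynote Q&A: starts Aug 19 11:00 at or after Tutorial Presentation ends Aug 18 11:00 → clear.
Fireside Session: starts Aug 19 12:00 at or after Tutorial Presentation ends Aug 18 11:00 → clear.
Poster Address: starts Aug 19 12:00 at or after Tutorial Presentation ends Aug 18 11:00 → clear.
Invited Block: starts Aug 19 14:00 at or after Tutorial Presentation ends Aug 18 11:00 → clear.
Workshop Chat: starts Aug 19 15:00 at or after Tutorial Presentation ends Aug 18 11:00 → clear.
Tutorial Presentation overlaps Keynote Talk.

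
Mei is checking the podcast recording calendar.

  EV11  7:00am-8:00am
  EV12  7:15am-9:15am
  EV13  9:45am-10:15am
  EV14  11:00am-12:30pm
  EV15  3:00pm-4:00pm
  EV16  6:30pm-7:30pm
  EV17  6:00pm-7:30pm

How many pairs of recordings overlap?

Check each pair: they overlap iff neither finishes before the other starts.
Sorted by start: EV11, EV12, EV13, EV14, EV15, EV17, EV16.
EV12 starts before EV11 ends → EV11 and EV12 overlap.
EV13 starts after EV11 ends, so nothing later overlaps EV11 either.
EV13 starts after EV12 ends, so nothing later overlaps EV12 either.
EV14 starts after EV13 ends, so nothing later overlaps EV13 either.
EV15 starts after EV14 ends, so nothing later overlaps EV14 either.
EV17 starts after EV15 ends, so nothing later overlaps EV15 either.
EV16 starts before EV17 ends → EV17 and EV16 overlap.
Overlapping pairs: EV11 & EV12, EV16 & EV17 — 2 in total.

2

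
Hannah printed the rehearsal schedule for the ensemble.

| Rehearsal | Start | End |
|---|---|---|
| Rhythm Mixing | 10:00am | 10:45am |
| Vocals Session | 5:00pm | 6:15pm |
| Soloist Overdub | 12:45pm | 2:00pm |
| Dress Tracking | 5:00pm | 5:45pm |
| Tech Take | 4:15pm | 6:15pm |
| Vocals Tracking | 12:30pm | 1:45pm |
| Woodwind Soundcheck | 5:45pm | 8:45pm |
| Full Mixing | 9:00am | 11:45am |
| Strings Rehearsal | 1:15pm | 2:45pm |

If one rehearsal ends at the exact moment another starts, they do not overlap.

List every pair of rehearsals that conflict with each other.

Dress Tracking & Tech Take, Dress Tracking & Vocals Session, Full Mixing & Rhythm Mixing, Soloist Overdub & Strings Rehearsal, Soloist Overdub & Vocals Tracking, Strings Rehearsal & Vocals Tracking, Tech Take & Vocals Session, Tech Take & Woodwind Soundcheck, Vocals Session & Woodwind Soundcheck

Sorted by start: Full Mixing, Rhythm Mixing, Vocals Tracking, Soloist Overdub, Strings Rehearsal, Tech Take, Vocals Session, Dress Tracking, Woodwind Soundcheck.
Rhythm Mixing starts before Full Mixing ends → Full Mixing and Rhythm Mixing overlap.
Vocals Tracking starts after Full Mixing ends, so nothing later overlaps Full Mixing either.
Vocals Tracking starts after Rhythm Mixing ends, so nothing later overlaps Rhythm Mixing either.
Soloist Overdub starts before Vocals Tracking ends → Vocals Tracking and Soloist Overdub overlap.
Strings Rehearsal starts before Vocals Tracking ends → Vocals Tracking and Strings Rehearsal overlap.
Tech Take starts after Vocals Tracking ends, so nothing later overlaps Vocals Tracking either.
Strings Rehearsal starts before Soloist Overdub ends → Soloist Overdub and Strings Rehearsal overlap.
Tech Take starts after Soloist Overdub ends, so nothing later overlaps Soloist Overdub either.
Tech Take starts after Strings Rehearsal ends, so nothing later overlaps Strings Rehearsal either.
Vocals Session starts before Tech Take ends → Tech Take and Vocals Session overlap.
Dress Tracking starts before Tech Take ends → Tech Take and Dress Tracking overlap.
Woodwind Soundcheck starts before Tech Take ends → Tech Take and Woodwind Soundcheck overlap.
Dress Tracking starts before Vocals Session ends → Vocals Session and Dress Tracking overlap.
Woodwind Soundcheck starts before Vocals Session ends → Vocals Session and Woodwind Soundcheck overlap.
Woodwind Soundcheck starts exactly when Dress Tracking ends (back-to-back, no overlap).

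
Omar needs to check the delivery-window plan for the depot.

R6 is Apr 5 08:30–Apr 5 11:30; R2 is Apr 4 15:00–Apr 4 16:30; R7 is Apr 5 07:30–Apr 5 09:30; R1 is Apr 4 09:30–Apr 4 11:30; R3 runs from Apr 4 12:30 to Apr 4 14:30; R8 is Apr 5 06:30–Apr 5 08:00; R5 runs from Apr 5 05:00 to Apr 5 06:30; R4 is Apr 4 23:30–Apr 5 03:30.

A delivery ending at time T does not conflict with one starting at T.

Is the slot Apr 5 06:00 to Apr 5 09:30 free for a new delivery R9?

No — it overlaps R5, R6, R7, R8

R1: ends Apr 4 11:30 at or before R9 starts Apr 5 06:00 → clear.
R3: ends Apr 4 14:30 at or before R9 starts Apr 5 06:00 → clear.
R2: ends Apr 4 16:30 at or before R9 starts Apr 5 06:00 → clear.
R4: ends Apr 5 03:30 at or before R9 starts Apr 5 06:00 → clear.
R5: starts Apr 5 05:00 before R9 ends Apr 5 09:30, and ends Apr 5 06:30 after R9 starts Apr 5 06:00 → overlap.
R8: starts Apr 5 06:30 before R9 ends Apr 5 09:30, and ends Apr 5 08:00 after R9 starts Apr 5 06:00 → overlap.
R7: starts Apr 5 07:30 before R9 ends Apr 5 09:30, and ends Apr 5 09:30 after R9 starts Apr 5 06:00 → overlap.
R6: starts Apr 5 08:30 before R9 ends Apr 5 09:30, and ends Apr 5 11:30 after R9 starts Apr 5 06:00 → overlap.
R9 overlaps R5, R6, R7, R8.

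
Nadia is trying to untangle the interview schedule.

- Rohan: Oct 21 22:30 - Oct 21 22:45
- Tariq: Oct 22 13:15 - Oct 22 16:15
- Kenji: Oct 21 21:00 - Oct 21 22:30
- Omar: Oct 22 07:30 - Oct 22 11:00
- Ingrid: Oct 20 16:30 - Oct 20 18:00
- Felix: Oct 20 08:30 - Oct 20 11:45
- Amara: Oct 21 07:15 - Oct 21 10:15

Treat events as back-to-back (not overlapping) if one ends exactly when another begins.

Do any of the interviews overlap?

Two intervals overlap when each starts before the other ends.
Sorted by start: Felix, Ingrid, Amara, Kenji, Rohan, Omar, Tariq.
Ingrid starts after Felix ends; Felix is clear from here.
Amara starts after Ingrid ends; Ingrid is clear from here.
Kenji starts after Amara ends; Amara is clear from here.
Rohan starts exactly when Kenji ends (back-to-back, no overlap); Kenji is clear from here.
Omar starts after Rohan ends; Rohan is clear from here.
Tariq starts after Omar ends.
Every pair is clear; the schedule has no overlaps.

No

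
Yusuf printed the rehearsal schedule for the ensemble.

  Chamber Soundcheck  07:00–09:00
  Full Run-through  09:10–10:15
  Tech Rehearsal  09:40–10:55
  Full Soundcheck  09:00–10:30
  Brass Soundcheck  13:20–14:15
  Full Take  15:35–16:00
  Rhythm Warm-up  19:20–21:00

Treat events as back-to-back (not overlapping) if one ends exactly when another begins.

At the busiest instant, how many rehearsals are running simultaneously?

Sweep the timeline, counting +1 at each start and −1 at each end (ends before starts at a tie):
07:00 start Chamber Soundcheck → 1
09:00 end Chamber Soundcheck → 0
09:00 start Full Soundcheck → 1
09:10 start Full Run-through → 2
09:40 start Tech Rehearsal → 3
10:15 end Full Run-through → 2
10:30 end Full Soundcheck → 1
10:55 end Tech Rehearsal → 0
13:20 start Brass Soundcheck → 1
14:15 end Brass Soundcheck → 0
15:35 start Full Take → 1
16:00 end Full Take → 0
19:20 start Rhythm Warm-up → 1
21:00 end Rhythm Warm-up → 0
Peak is 3, at 09:40 (Full Run-through, Full Soundcheck, Tech Rehearsal).

3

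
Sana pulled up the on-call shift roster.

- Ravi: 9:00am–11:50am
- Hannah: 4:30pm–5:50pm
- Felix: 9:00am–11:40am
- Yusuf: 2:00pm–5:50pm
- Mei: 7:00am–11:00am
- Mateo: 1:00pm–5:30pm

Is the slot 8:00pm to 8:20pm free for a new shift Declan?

Yes — the slot is free

Mei: ends 11:00am at or before Declan starts 8:00pm → clear.
Ravi: ends 11:50am at or before Declan starts 8:00pm → clear.
Felix: ends 11:40am at or before Declan starts 8:00pm → clear.
Mateo: ends 5:30pm at or before Declan starts 8:00pm → clear.
Yusuf: ends 5:50pm at or before Declan starts 8:00pm → clear.
Hannah: ends 5:50pm at or before Declan starts 8:00pm → clear.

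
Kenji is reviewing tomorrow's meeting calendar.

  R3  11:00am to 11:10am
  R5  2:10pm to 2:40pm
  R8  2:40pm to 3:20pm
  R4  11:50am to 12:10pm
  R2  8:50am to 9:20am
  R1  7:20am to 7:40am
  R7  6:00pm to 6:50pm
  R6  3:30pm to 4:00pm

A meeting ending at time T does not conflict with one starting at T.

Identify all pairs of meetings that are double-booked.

Sorted by start: R1, R2, R3, R4, R5, R8, R6, R7.
R2 starts after R1 ends, so nothing later overlaps R1 either.
R3 starts after R2 ends, so nothing later overlaps R2 either.
R4 starts after R3 ends, so nothing later overlaps R3 either.
R5 starts after R4 ends, so nothing later overlaps R4 either.
R8 starts exactly when R5 ends (back-to-back, no overlap), so nothing later overlaps R5 either.
R6 starts after R8 ends, so nothing later overlaps R8 either.
R7 starts after R6 ends.

no conflicts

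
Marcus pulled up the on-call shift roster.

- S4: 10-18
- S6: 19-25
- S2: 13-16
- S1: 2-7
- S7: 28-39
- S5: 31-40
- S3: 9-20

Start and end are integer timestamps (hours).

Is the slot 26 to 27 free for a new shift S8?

S1: ends 7 at or before S8 starts 26 → clear.
S3: ends 20 at or before S8 starts 26 → clear.
S4: ends 18 at or before S8 starts 26 → clear.
S2: ends 16 at or before S8 starts 26 → clear.
S6: ends 25 at or before S8 starts 26 → clear.
S7: starts 28 at or after S8 ends 27 → clear.
S5: starts 31 at or after S8 ends 27 → clear.

Yes — the slot is free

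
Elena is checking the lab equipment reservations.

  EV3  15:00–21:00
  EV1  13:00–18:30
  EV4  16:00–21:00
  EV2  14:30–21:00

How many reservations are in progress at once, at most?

4

Sweep the timeline, counting +1 at each start and −1 at each end (ends before starts at a tie):
13:00 start EV1 → 1
14:30 start EV2 → 2
15:00 start EV3 → 3
16:00 start EV4 → 4
18:30 end EV1 → 3
21:00 end EV2 → 2
21:00 end EV3 → 1
21:00 end EV4 → 0
Peak is 4, at 16:00 (EV1, EV2, EV3, EV4).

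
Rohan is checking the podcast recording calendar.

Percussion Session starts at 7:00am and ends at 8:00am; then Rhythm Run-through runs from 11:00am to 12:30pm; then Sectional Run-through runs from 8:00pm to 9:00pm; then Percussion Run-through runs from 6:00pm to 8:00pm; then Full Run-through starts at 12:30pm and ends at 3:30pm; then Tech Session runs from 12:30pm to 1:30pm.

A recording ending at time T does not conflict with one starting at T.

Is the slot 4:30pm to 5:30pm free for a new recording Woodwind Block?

Yes — the slot is free

Percussion Session: ends 8:00am at or before Woodwind Block starts 4:30pm → clear.
Rhythm Run-through: ends 12:30pm at or before Woodwind Block starts 4:30pm → clear.
Full Run-through: ends 3:30pm at or before Woodwind Block starts 4:30pm → clear.
Tech Session: ends 1:30pm at or before Woodwind Block starts 4:30pm → clear.
Percussion Run-through: starts 6:00pm at or after Woodwind Block ends 5:30pm → clear.
Sectional Run-through: starts 8:00pm at or after Woodwind Block ends 5:30pm → clear.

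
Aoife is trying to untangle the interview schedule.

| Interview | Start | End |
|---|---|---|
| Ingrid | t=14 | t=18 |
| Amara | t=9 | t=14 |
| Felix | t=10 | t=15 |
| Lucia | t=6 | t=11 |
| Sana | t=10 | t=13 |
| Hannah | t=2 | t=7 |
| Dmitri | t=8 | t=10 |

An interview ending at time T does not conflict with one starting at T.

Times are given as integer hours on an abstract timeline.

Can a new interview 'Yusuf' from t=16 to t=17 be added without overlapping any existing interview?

No — it overlaps Ingrid

Hannah: ends t=7 at or before Yusuf starts t=16 → clear.
Lucia: ends t=11 at or before Yusuf starts t=16 → clear.
Dmitri: ends t=10 at or before Yusuf starts t=16 → clear.
Amara: ends t=14 at or before Yusuf starts t=16 → clear.
Sana: ends t=13 at or before Yusuf starts t=16 → clear.
Felix: ends t=15 at or before Yusuf starts t=16 → clear.
Ingrid: starts t=14 before Yusuf ends t=17, and ends t=18 after Yusuf starts t=16 → overlap.
Yusuf overlaps Ingrid.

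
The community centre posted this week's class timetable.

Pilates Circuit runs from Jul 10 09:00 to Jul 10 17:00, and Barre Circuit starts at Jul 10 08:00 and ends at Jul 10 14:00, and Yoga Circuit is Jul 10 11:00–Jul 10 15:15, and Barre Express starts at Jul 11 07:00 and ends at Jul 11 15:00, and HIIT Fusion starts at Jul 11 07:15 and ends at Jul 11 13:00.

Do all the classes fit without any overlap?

No

Sorted by start: Barre Circuit, Pilates Circuit, Yoga Circuit, Barre Express, HIIT Fusion.
Pilates Circuit starts before Barre Circuit ends → Barre Circuit and Pilates Circuit overlap.
That's a conflict, so the schedule is not conflict-free.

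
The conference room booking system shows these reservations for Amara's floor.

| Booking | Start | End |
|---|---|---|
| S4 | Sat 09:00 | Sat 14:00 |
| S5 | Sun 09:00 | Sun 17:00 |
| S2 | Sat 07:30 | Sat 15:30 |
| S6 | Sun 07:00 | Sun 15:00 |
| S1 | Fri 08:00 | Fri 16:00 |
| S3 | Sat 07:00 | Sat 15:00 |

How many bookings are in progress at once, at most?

3

Walk through starts and ends in time order (an end at T is processed before a start at T):
Fri 08:00 start S1 → 1
Fri 16:00 end S1 → 0
Sat 07:00 start S3 → 1
Sat 07:30 start S2 → 2
Sat 09:00 start S4 → 3
Sat 14:00 end S4 → 2
Sat 15:00 end S3 → 1
Sat 15:30 end S2 → 0
Sun 07:00 start S6 → 1
Sun 09:00 start S5 → 2
Sun 15:00 end S6 → 1
Sun 17:00 end S5 → 0
Peak is 3, at Sat 09:00 (S2, S3, S4).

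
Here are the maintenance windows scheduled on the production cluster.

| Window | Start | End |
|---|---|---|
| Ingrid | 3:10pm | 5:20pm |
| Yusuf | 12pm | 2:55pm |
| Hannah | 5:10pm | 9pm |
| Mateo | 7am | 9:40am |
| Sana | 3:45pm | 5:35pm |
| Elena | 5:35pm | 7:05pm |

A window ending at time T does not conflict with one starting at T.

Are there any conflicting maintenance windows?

Yes

Sorted by start: Mateo, Yusuf, Ingrid, Sana, Hannah, Elena.
Yusuf starts after Mateo ends; Mateo is clear from here.
Ingrid starts after Yusuf ends; Yusuf is clear from here.
Sana starts before Ingrid ends → Ingrid and Sana overlap.
That's a conflict, so the schedule is not conflict-free.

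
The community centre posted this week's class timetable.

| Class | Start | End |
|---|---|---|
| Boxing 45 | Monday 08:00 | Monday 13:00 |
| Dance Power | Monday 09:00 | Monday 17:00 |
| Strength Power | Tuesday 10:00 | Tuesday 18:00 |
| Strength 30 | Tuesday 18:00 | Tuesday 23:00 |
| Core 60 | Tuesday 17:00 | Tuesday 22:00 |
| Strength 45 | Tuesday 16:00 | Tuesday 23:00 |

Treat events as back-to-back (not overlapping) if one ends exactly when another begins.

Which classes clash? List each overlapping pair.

Two intervals overlap when each starts before the other ends.
Sorted by start: Boxing 45, Dance Power, Strength Power, Strength 45, Core 60, Strength 30.
Dance Power starts before Boxing 45 ends → Boxing 45 and Dance Power overlap.
Strength Power starts after Boxing 45 ends, so nothing later overlaps Boxing 45 either.
Strength Power starts after Dance Power ends, so nothing later overlaps Dance Power either.
Strength 45 starts before Strength Power ends → Strength Power and Strength 45 overlap.
Core 60 starts before Strength Power ends → Strength Power and Core 60 overlap.
Strength 30 starts exactly when Strength Power ends (back-to-back, no overlap).
Core 60 starts before Strength 45 ends → Strength 45 and Core 60 overlap.
Strength 30 starts before Strength 45 ends → Strength 45 and Strength 30 overlap.
Strength 30 starts before Core 60 ends → Core 60 and Strength 30 overlap.

Boxing 45 & Dance Power, Core 60 & Strength 30, Core 60 & Strength 45, Core 60 & Strength Power, Strength 30 & Strength 45, Strength 45 & Strength Power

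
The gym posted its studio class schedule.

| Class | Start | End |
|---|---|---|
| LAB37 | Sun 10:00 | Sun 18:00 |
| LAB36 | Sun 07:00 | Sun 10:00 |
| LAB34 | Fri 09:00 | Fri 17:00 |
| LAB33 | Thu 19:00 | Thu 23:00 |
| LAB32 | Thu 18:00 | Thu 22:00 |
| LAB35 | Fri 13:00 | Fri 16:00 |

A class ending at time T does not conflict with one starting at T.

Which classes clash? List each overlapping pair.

Check each pair: they overlap iff neither finishes before the other starts.
Sorted by start: LAB32, LAB33, LAB34, LAB35, LAB36, LAB37.
LAB33 starts before LAB32 ends → LAB32 and LAB33 overlap.
LAB34 starts after LAB32 ends, so nothing later overlaps LAB32 either.
LAB34 starts after LAB33 ends, so nothing later overlaps LAB33 either.
LAB35 starts before LAB34 ends → LAB34 and LAB35 overlap.
LAB36 starts after LAB34 ends, so nothing later overlaps LAB34 either.
LAB36 starts after LAB35 ends, so nothing later overlaps LAB35 either.
LAB37 starts exactly when LAB36 ends (back-to-back, no overlap).

LAB32 & LAB33, LAB34 & LAB35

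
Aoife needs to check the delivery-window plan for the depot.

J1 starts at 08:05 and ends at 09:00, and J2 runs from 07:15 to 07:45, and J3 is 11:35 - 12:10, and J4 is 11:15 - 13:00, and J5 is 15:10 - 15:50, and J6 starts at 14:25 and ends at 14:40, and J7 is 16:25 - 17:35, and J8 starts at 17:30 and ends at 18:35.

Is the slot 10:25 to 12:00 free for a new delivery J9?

No — it overlaps J3, J4

J2: ends 07:45 at or before J9 starts 10:25 → clear.
J1: ends 09:00 at or before J9 starts 10:25 → clear.
J4: starts 11:15 before J9 ends 12:00, and ends 13:00 after J9 starts 10:25 → overlap.
J3: starts 11:35 before J9 ends 12:00, and ends 12:10 after J9 starts 10:25 → overlap.
J6: starts 14:25 at or after J9 ends 12:00 → clear.
J5: starts 15:10 at or after J9 ends 12:00 → clear.
J7: starts 16:25 at or after J9 ends 12:00 → clear.
J8: starts 17:30 at or after J9 ends 12:00 → clear.
J9 overlaps J3, J4.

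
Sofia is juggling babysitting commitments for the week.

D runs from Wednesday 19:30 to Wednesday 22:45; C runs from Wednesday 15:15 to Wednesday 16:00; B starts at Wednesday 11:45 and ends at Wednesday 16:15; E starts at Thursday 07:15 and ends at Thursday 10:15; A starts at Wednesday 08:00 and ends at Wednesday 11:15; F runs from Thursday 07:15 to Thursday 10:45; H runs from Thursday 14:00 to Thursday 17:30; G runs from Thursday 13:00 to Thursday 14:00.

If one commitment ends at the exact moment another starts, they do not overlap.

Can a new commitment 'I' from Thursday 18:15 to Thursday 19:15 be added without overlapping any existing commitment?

A: ends Wednesday 11:15 at or before I starts Thursday 18:15 → clear.
B: ends Wednesday 16:15 at or before I starts Thursday 18:15 → clear.
C: ends Wednesday 16:00 at or before I starts Thursday 18:15 → clear.
D: ends Wednesday 22:45 at or before I starts Thursday 18:15 → clear.
E: ends Thursday 10:15 at or before I starts Thursday 18:15 → clear.
F: ends Thursday 10:45 at or before I starts Thursday 18:15 → clear.
G: ends Thursday 14:00 at or before I starts Thursday 18:15 → clear.
H: ends Thursday 17:30 at or before I starts Thursday 18:15 → clear.

Yes — the slot is free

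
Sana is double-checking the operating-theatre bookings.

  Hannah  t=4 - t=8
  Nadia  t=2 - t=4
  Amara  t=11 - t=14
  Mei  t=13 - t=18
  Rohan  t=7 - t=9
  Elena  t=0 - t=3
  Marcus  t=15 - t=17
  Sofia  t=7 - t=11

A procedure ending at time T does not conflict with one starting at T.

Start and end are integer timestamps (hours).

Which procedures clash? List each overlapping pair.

Sorted by start: Elena, Nadia, Hannah, Sofia, Rohan, Amara, Mei, Marcus.
Nadia starts before Elena ends → Elena and Nadia overlap.
Hannah starts after Elena ends, so Elena has no further overlaps.
Hannah starts exactly when Nadia ends (back-to-back, no overlap), so Nadia has no further overlaps.
Sofia starts before Hannah ends → Hannah and Sofia overlap.
Rohan starts before Hannah ends → Hannah and Rohan overlap.
Amara starts after Hannah ends, so Hannah has no further overlaps.
Rohan starts before Sofia ends → Sofia and Rohan overlap.
Amara starts exactly when Sofia ends (back-to-back, no overlap), so Sofia has no further overlaps.
Amara starts after Rohan ends, so Rohan has no further overlaps.
Mei starts before Amara ends → Amara and Mei overlap.
Marcus starts after Amara ends.
Marcus starts before Mei ends → Mei and Marcus overlap.

Amara & Mei, Elena & Nadia, Hannah & Rohan, Hannah & Sofia, Marcus & Mei, Rohan & Sofia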